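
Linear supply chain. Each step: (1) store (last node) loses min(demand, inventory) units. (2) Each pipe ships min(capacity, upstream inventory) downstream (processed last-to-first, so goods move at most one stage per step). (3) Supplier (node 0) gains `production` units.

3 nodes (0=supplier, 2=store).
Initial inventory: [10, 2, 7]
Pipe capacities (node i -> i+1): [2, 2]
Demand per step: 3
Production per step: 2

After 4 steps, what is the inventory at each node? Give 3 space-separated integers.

Step 1: demand=3,sold=3 ship[1->2]=2 ship[0->1]=2 prod=2 -> inv=[10 2 6]
Step 2: demand=3,sold=3 ship[1->2]=2 ship[0->1]=2 prod=2 -> inv=[10 2 5]
Step 3: demand=3,sold=3 ship[1->2]=2 ship[0->1]=2 prod=2 -> inv=[10 2 4]
Step 4: demand=3,sold=3 ship[1->2]=2 ship[0->1]=2 prod=2 -> inv=[10 2 3]

10 2 3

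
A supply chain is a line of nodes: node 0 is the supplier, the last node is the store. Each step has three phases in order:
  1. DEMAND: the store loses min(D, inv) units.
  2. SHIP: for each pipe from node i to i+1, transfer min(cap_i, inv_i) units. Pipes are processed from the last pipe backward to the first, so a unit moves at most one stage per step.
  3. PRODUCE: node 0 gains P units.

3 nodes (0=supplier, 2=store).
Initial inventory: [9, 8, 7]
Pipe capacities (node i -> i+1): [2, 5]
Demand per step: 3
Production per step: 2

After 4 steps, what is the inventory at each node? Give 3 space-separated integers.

Step 1: demand=3,sold=3 ship[1->2]=5 ship[0->1]=2 prod=2 -> inv=[9 5 9]
Step 2: demand=3,sold=3 ship[1->2]=5 ship[0->1]=2 prod=2 -> inv=[9 2 11]
Step 3: demand=3,sold=3 ship[1->2]=2 ship[0->1]=2 prod=2 -> inv=[9 2 10]
Step 4: demand=3,sold=3 ship[1->2]=2 ship[0->1]=2 prod=2 -> inv=[9 2 9]

9 2 9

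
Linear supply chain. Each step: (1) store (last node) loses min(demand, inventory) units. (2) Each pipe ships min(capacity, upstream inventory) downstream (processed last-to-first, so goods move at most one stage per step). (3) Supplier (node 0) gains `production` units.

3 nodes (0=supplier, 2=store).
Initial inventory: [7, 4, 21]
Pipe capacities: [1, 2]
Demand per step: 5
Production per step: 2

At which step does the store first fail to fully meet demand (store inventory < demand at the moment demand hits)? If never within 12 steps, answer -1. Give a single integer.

Step 1: demand=5,sold=5 ship[1->2]=2 ship[0->1]=1 prod=2 -> [8 3 18]
Step 2: demand=5,sold=5 ship[1->2]=2 ship[0->1]=1 prod=2 -> [9 2 15]
Step 3: demand=5,sold=5 ship[1->2]=2 ship[0->1]=1 prod=2 -> [10 1 12]
Step 4: demand=5,sold=5 ship[1->2]=1 ship[0->1]=1 prod=2 -> [11 1 8]
Step 5: demand=5,sold=5 ship[1->2]=1 ship[0->1]=1 prod=2 -> [12 1 4]
Step 6: demand=5,sold=4 ship[1->2]=1 ship[0->1]=1 prod=2 -> [13 1 1]
Step 7: demand=5,sold=1 ship[1->2]=1 ship[0->1]=1 prod=2 -> [14 1 1]
Step 8: demand=5,sold=1 ship[1->2]=1 ship[0->1]=1 prod=2 -> [15 1 1]
Step 9: demand=5,sold=1 ship[1->2]=1 ship[0->1]=1 prod=2 -> [16 1 1]
Step 10: demand=5,sold=1 ship[1->2]=1 ship[0->1]=1 prod=2 -> [17 1 1]
Step 11: demand=5,sold=1 ship[1->2]=1 ship[0->1]=1 prod=2 -> [18 1 1]
Step 12: demand=5,sold=1 ship[1->2]=1 ship[0->1]=1 prod=2 -> [19 1 1]
First stockout at step 6

6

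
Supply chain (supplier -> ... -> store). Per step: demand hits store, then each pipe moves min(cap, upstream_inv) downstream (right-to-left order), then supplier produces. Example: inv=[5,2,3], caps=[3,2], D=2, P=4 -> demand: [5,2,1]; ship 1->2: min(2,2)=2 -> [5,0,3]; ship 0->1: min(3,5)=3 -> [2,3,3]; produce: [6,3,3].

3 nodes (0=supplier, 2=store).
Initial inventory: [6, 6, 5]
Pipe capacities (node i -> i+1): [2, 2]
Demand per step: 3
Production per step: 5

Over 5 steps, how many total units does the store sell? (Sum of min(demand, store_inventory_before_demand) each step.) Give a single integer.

Answer: 13

Derivation:
Step 1: sold=3 (running total=3) -> [9 6 4]
Step 2: sold=3 (running total=6) -> [12 6 3]
Step 3: sold=3 (running total=9) -> [15 6 2]
Step 4: sold=2 (running total=11) -> [18 6 2]
Step 5: sold=2 (running total=13) -> [21 6 2]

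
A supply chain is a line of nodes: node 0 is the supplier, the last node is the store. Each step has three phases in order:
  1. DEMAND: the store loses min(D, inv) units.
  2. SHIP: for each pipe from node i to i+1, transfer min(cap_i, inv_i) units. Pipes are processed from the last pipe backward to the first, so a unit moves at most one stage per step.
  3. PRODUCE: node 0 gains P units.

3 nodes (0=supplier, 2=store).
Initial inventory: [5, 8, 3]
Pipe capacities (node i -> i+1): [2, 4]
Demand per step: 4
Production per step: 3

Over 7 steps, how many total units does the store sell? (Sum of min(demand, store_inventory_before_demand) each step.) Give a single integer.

Step 1: sold=3 (running total=3) -> [6 6 4]
Step 2: sold=4 (running total=7) -> [7 4 4]
Step 3: sold=4 (running total=11) -> [8 2 4]
Step 4: sold=4 (running total=15) -> [9 2 2]
Step 5: sold=2 (running total=17) -> [10 2 2]
Step 6: sold=2 (running total=19) -> [11 2 2]
Step 7: sold=2 (running total=21) -> [12 2 2]

Answer: 21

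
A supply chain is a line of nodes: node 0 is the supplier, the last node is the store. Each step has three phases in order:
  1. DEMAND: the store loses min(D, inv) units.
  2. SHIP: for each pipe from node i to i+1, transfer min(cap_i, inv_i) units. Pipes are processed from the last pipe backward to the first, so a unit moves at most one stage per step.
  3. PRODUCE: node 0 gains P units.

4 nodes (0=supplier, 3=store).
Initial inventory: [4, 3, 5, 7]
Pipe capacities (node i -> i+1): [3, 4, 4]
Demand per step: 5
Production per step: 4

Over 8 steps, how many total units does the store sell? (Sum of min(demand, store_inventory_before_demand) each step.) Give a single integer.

Step 1: sold=5 (running total=5) -> [5 3 4 6]
Step 2: sold=5 (running total=10) -> [6 3 3 5]
Step 3: sold=5 (running total=15) -> [7 3 3 3]
Step 4: sold=3 (running total=18) -> [8 3 3 3]
Step 5: sold=3 (running total=21) -> [9 3 3 3]
Step 6: sold=3 (running total=24) -> [10 3 3 3]
Step 7: sold=3 (running total=27) -> [11 3 3 3]
Step 8: sold=3 (running total=30) -> [12 3 3 3]

Answer: 30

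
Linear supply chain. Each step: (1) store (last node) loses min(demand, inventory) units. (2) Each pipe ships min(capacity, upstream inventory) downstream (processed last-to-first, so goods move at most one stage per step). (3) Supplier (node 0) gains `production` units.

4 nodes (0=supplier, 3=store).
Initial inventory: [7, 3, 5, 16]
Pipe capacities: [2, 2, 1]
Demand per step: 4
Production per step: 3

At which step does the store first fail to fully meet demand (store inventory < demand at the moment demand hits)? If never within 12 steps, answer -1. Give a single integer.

Step 1: demand=4,sold=4 ship[2->3]=1 ship[1->2]=2 ship[0->1]=2 prod=3 -> [8 3 6 13]
Step 2: demand=4,sold=4 ship[2->3]=1 ship[1->2]=2 ship[0->1]=2 prod=3 -> [9 3 7 10]
Step 3: demand=4,sold=4 ship[2->3]=1 ship[1->2]=2 ship[0->1]=2 prod=3 -> [10 3 8 7]
Step 4: demand=4,sold=4 ship[2->3]=1 ship[1->2]=2 ship[0->1]=2 prod=3 -> [11 3 9 4]
Step 5: demand=4,sold=4 ship[2->3]=1 ship[1->2]=2 ship[0->1]=2 prod=3 -> [12 3 10 1]
Step 6: demand=4,sold=1 ship[2->3]=1 ship[1->2]=2 ship[0->1]=2 prod=3 -> [13 3 11 1]
Step 7: demand=4,sold=1 ship[2->3]=1 ship[1->2]=2 ship[0->1]=2 prod=3 -> [14 3 12 1]
Step 8: demand=4,sold=1 ship[2->3]=1 ship[1->2]=2 ship[0->1]=2 prod=3 -> [15 3 13 1]
Step 9: demand=4,sold=1 ship[2->3]=1 ship[1->2]=2 ship[0->1]=2 prod=3 -> [16 3 14 1]
Step 10: demand=4,sold=1 ship[2->3]=1 ship[1->2]=2 ship[0->1]=2 prod=3 -> [17 3 15 1]
Step 11: demand=4,sold=1 ship[2->3]=1 ship[1->2]=2 ship[0->1]=2 prod=3 -> [18 3 16 1]
Step 12: demand=4,sold=1 ship[2->3]=1 ship[1->2]=2 ship[0->1]=2 prod=3 -> [19 3 17 1]
First stockout at step 6

6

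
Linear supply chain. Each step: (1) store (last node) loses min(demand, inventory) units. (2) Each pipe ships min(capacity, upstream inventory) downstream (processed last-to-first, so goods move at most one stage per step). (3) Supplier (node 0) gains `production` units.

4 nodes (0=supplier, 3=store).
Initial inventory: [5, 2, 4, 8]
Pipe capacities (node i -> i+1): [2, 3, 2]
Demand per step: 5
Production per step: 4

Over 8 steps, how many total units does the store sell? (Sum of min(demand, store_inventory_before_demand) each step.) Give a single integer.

Answer: 22

Derivation:
Step 1: sold=5 (running total=5) -> [7 2 4 5]
Step 2: sold=5 (running total=10) -> [9 2 4 2]
Step 3: sold=2 (running total=12) -> [11 2 4 2]
Step 4: sold=2 (running total=14) -> [13 2 4 2]
Step 5: sold=2 (running total=16) -> [15 2 4 2]
Step 6: sold=2 (running total=18) -> [17 2 4 2]
Step 7: sold=2 (running total=20) -> [19 2 4 2]
Step 8: sold=2 (running total=22) -> [21 2 4 2]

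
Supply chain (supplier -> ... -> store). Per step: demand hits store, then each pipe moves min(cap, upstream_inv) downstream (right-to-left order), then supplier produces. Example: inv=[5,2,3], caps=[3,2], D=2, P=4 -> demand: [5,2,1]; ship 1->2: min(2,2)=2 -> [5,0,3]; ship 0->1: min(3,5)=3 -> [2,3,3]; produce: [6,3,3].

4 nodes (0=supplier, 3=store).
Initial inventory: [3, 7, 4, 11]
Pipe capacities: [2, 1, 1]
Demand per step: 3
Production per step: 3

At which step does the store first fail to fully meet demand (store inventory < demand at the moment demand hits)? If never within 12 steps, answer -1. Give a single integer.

Step 1: demand=3,sold=3 ship[2->3]=1 ship[1->2]=1 ship[0->1]=2 prod=3 -> [4 8 4 9]
Step 2: demand=3,sold=3 ship[2->3]=1 ship[1->2]=1 ship[0->1]=2 prod=3 -> [5 9 4 7]
Step 3: demand=3,sold=3 ship[2->3]=1 ship[1->2]=1 ship[0->1]=2 prod=3 -> [6 10 4 5]
Step 4: demand=3,sold=3 ship[2->3]=1 ship[1->2]=1 ship[0->1]=2 prod=3 -> [7 11 4 3]
Step 5: demand=3,sold=3 ship[2->3]=1 ship[1->2]=1 ship[0->1]=2 prod=3 -> [8 12 4 1]
Step 6: demand=3,sold=1 ship[2->3]=1 ship[1->2]=1 ship[0->1]=2 prod=3 -> [9 13 4 1]
Step 7: demand=3,sold=1 ship[2->3]=1 ship[1->2]=1 ship[0->1]=2 prod=3 -> [10 14 4 1]
Step 8: demand=3,sold=1 ship[2->3]=1 ship[1->2]=1 ship[0->1]=2 prod=3 -> [11 15 4 1]
Step 9: demand=3,sold=1 ship[2->3]=1 ship[1->2]=1 ship[0->1]=2 prod=3 -> [12 16 4 1]
Step 10: demand=3,sold=1 ship[2->3]=1 ship[1->2]=1 ship[0->1]=2 prod=3 -> [13 17 4 1]
Step 11: demand=3,sold=1 ship[2->3]=1 ship[1->2]=1 ship[0->1]=2 prod=3 -> [14 18 4 1]
Step 12: demand=3,sold=1 ship[2->3]=1 ship[1->2]=1 ship[0->1]=2 prod=3 -> [15 19 4 1]
First stockout at step 6

6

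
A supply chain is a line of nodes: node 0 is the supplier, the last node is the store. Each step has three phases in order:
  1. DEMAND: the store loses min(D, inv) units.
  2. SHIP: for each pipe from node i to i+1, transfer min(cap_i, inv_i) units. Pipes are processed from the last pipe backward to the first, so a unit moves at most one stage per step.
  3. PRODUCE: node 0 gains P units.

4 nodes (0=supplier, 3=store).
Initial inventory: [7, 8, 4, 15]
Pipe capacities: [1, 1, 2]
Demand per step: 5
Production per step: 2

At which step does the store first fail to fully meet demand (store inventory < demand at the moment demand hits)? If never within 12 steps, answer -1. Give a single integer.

Step 1: demand=5,sold=5 ship[2->3]=2 ship[1->2]=1 ship[0->1]=1 prod=2 -> [8 8 3 12]
Step 2: demand=5,sold=5 ship[2->3]=2 ship[1->2]=1 ship[0->1]=1 prod=2 -> [9 8 2 9]
Step 3: demand=5,sold=5 ship[2->3]=2 ship[1->2]=1 ship[0->1]=1 prod=2 -> [10 8 1 6]
Step 4: demand=5,sold=5 ship[2->3]=1 ship[1->2]=1 ship[0->1]=1 prod=2 -> [11 8 1 2]
Step 5: demand=5,sold=2 ship[2->3]=1 ship[1->2]=1 ship[0->1]=1 prod=2 -> [12 8 1 1]
Step 6: demand=5,sold=1 ship[2->3]=1 ship[1->2]=1 ship[0->1]=1 prod=2 -> [13 8 1 1]
Step 7: demand=5,sold=1 ship[2->3]=1 ship[1->2]=1 ship[0->1]=1 prod=2 -> [14 8 1 1]
Step 8: demand=5,sold=1 ship[2->3]=1 ship[1->2]=1 ship[0->1]=1 prod=2 -> [15 8 1 1]
Step 9: demand=5,sold=1 ship[2->3]=1 ship[1->2]=1 ship[0->1]=1 prod=2 -> [16 8 1 1]
Step 10: demand=5,sold=1 ship[2->3]=1 ship[1->2]=1 ship[0->1]=1 prod=2 -> [17 8 1 1]
Step 11: demand=5,sold=1 ship[2->3]=1 ship[1->2]=1 ship[0->1]=1 prod=2 -> [18 8 1 1]
Step 12: demand=5,sold=1 ship[2->3]=1 ship[1->2]=1 ship[0->1]=1 prod=2 -> [19 8 1 1]
First stockout at step 5

5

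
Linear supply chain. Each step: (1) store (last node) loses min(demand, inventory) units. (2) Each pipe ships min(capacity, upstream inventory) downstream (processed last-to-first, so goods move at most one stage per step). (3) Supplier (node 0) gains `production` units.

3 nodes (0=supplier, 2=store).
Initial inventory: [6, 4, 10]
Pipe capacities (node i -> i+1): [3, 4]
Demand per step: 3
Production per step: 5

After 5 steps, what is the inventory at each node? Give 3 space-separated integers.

Step 1: demand=3,sold=3 ship[1->2]=4 ship[0->1]=3 prod=5 -> inv=[8 3 11]
Step 2: demand=3,sold=3 ship[1->2]=3 ship[0->1]=3 prod=5 -> inv=[10 3 11]
Step 3: demand=3,sold=3 ship[1->2]=3 ship[0->1]=3 prod=5 -> inv=[12 3 11]
Step 4: demand=3,sold=3 ship[1->2]=3 ship[0->1]=3 prod=5 -> inv=[14 3 11]
Step 5: demand=3,sold=3 ship[1->2]=3 ship[0->1]=3 prod=5 -> inv=[16 3 11]

16 3 11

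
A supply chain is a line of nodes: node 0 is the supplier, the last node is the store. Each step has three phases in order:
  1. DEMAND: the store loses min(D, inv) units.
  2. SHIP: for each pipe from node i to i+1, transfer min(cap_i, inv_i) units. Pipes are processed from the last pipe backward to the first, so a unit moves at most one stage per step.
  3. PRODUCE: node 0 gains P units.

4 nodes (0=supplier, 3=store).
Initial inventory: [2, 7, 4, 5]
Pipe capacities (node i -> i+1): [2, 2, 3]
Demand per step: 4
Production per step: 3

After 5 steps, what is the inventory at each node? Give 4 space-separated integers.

Step 1: demand=4,sold=4 ship[2->3]=3 ship[1->2]=2 ship[0->1]=2 prod=3 -> inv=[3 7 3 4]
Step 2: demand=4,sold=4 ship[2->3]=3 ship[1->2]=2 ship[0->1]=2 prod=3 -> inv=[4 7 2 3]
Step 3: demand=4,sold=3 ship[2->3]=2 ship[1->2]=2 ship[0->1]=2 prod=3 -> inv=[5 7 2 2]
Step 4: demand=4,sold=2 ship[2->3]=2 ship[1->2]=2 ship[0->1]=2 prod=3 -> inv=[6 7 2 2]
Step 5: demand=4,sold=2 ship[2->3]=2 ship[1->2]=2 ship[0->1]=2 prod=3 -> inv=[7 7 2 2]

7 7 2 2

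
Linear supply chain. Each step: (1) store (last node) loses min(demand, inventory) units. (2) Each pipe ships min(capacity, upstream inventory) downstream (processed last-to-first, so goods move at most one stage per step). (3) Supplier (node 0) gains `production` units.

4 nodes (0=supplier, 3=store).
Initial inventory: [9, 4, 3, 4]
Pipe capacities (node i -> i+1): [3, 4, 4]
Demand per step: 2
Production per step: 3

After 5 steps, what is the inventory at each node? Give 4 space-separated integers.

Step 1: demand=2,sold=2 ship[2->3]=3 ship[1->2]=4 ship[0->1]=3 prod=3 -> inv=[9 3 4 5]
Step 2: demand=2,sold=2 ship[2->3]=4 ship[1->2]=3 ship[0->1]=3 prod=3 -> inv=[9 3 3 7]
Step 3: demand=2,sold=2 ship[2->3]=3 ship[1->2]=3 ship[0->1]=3 prod=3 -> inv=[9 3 3 8]
Step 4: demand=2,sold=2 ship[2->3]=3 ship[1->2]=3 ship[0->1]=3 prod=3 -> inv=[9 3 3 9]
Step 5: demand=2,sold=2 ship[2->3]=3 ship[1->2]=3 ship[0->1]=3 prod=3 -> inv=[9 3 3 10]

9 3 3 10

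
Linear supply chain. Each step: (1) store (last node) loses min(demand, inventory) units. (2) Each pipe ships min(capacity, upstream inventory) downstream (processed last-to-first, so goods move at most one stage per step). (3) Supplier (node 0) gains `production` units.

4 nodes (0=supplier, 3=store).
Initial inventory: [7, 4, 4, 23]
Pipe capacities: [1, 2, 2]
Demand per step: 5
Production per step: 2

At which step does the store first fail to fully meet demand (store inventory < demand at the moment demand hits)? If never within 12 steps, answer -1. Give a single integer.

Step 1: demand=5,sold=5 ship[2->3]=2 ship[1->2]=2 ship[0->1]=1 prod=2 -> [8 3 4 20]
Step 2: demand=5,sold=5 ship[2->3]=2 ship[1->2]=2 ship[0->1]=1 prod=2 -> [9 2 4 17]
Step 3: demand=5,sold=5 ship[2->3]=2 ship[1->2]=2 ship[0->1]=1 prod=2 -> [10 1 4 14]
Step 4: demand=5,sold=5 ship[2->3]=2 ship[1->2]=1 ship[0->1]=1 prod=2 -> [11 1 3 11]
Step 5: demand=5,sold=5 ship[2->3]=2 ship[1->2]=1 ship[0->1]=1 prod=2 -> [12 1 2 8]
Step 6: demand=5,sold=5 ship[2->3]=2 ship[1->2]=1 ship[0->1]=1 prod=2 -> [13 1 1 5]
Step 7: demand=5,sold=5 ship[2->3]=1 ship[1->2]=1 ship[0->1]=1 prod=2 -> [14 1 1 1]
Step 8: demand=5,sold=1 ship[2->3]=1 ship[1->2]=1 ship[0->1]=1 prod=2 -> [15 1 1 1]
Step 9: demand=5,sold=1 ship[2->3]=1 ship[1->2]=1 ship[0->1]=1 prod=2 -> [16 1 1 1]
Step 10: demand=5,sold=1 ship[2->3]=1 ship[1->2]=1 ship[0->1]=1 prod=2 -> [17 1 1 1]
Step 11: demand=5,sold=1 ship[2->3]=1 ship[1->2]=1 ship[0->1]=1 prod=2 -> [18 1 1 1]
Step 12: demand=5,sold=1 ship[2->3]=1 ship[1->2]=1 ship[0->1]=1 prod=2 -> [19 1 1 1]
First stockout at step 8

8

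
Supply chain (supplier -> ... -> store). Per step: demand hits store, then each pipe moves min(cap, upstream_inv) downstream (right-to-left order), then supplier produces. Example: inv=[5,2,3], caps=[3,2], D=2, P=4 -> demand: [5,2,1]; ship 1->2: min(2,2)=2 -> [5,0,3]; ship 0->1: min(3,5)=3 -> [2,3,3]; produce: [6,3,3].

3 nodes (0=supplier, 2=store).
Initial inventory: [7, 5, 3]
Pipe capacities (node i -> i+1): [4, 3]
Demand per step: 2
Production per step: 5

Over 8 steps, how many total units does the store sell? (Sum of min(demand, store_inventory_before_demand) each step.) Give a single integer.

Answer: 16

Derivation:
Step 1: sold=2 (running total=2) -> [8 6 4]
Step 2: sold=2 (running total=4) -> [9 7 5]
Step 3: sold=2 (running total=6) -> [10 8 6]
Step 4: sold=2 (running total=8) -> [11 9 7]
Step 5: sold=2 (running total=10) -> [12 10 8]
Step 6: sold=2 (running total=12) -> [13 11 9]
Step 7: sold=2 (running total=14) -> [14 12 10]
Step 8: sold=2 (running total=16) -> [15 13 11]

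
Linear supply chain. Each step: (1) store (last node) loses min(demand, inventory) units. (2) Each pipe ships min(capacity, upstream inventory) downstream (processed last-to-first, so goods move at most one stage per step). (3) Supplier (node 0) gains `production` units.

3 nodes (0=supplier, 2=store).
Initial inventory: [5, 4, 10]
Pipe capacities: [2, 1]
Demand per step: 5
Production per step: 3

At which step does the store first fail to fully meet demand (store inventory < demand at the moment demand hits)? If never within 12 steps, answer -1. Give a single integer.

Step 1: demand=5,sold=5 ship[1->2]=1 ship[0->1]=2 prod=3 -> [6 5 6]
Step 2: demand=5,sold=5 ship[1->2]=1 ship[0->1]=2 prod=3 -> [7 6 2]
Step 3: demand=5,sold=2 ship[1->2]=1 ship[0->1]=2 prod=3 -> [8 7 1]
Step 4: demand=5,sold=1 ship[1->2]=1 ship[0->1]=2 prod=3 -> [9 8 1]
Step 5: demand=5,sold=1 ship[1->2]=1 ship[0->1]=2 prod=3 -> [10 9 1]
Step 6: demand=5,sold=1 ship[1->2]=1 ship[0->1]=2 prod=3 -> [11 10 1]
Step 7: demand=5,sold=1 ship[1->2]=1 ship[0->1]=2 prod=3 -> [12 11 1]
Step 8: demand=5,sold=1 ship[1->2]=1 ship[0->1]=2 prod=3 -> [13 12 1]
Step 9: demand=5,sold=1 ship[1->2]=1 ship[0->1]=2 prod=3 -> [14 13 1]
Step 10: demand=5,sold=1 ship[1->2]=1 ship[0->1]=2 prod=3 -> [15 14 1]
Step 11: demand=5,sold=1 ship[1->2]=1 ship[0->1]=2 prod=3 -> [16 15 1]
Step 12: demand=5,sold=1 ship[1->2]=1 ship[0->1]=2 prod=3 -> [17 16 1]
First stockout at step 3

3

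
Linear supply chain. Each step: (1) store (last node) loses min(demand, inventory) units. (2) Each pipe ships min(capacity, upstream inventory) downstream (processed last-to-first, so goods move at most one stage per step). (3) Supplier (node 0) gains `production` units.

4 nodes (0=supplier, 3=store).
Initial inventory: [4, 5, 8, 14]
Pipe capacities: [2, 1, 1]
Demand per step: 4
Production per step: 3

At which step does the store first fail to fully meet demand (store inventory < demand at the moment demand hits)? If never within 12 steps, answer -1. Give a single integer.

Step 1: demand=4,sold=4 ship[2->3]=1 ship[1->2]=1 ship[0->1]=2 prod=3 -> [5 6 8 11]
Step 2: demand=4,sold=4 ship[2->3]=1 ship[1->2]=1 ship[0->1]=2 prod=3 -> [6 7 8 8]
Step 3: demand=4,sold=4 ship[2->3]=1 ship[1->2]=1 ship[0->1]=2 prod=3 -> [7 8 8 5]
Step 4: demand=4,sold=4 ship[2->3]=1 ship[1->2]=1 ship[0->1]=2 prod=3 -> [8 9 8 2]
Step 5: demand=4,sold=2 ship[2->3]=1 ship[1->2]=1 ship[0->1]=2 prod=3 -> [9 10 8 1]
Step 6: demand=4,sold=1 ship[2->3]=1 ship[1->2]=1 ship[0->1]=2 prod=3 -> [10 11 8 1]
Step 7: demand=4,sold=1 ship[2->3]=1 ship[1->2]=1 ship[0->1]=2 prod=3 -> [11 12 8 1]
Step 8: demand=4,sold=1 ship[2->3]=1 ship[1->2]=1 ship[0->1]=2 prod=3 -> [12 13 8 1]
Step 9: demand=4,sold=1 ship[2->3]=1 ship[1->2]=1 ship[0->1]=2 prod=3 -> [13 14 8 1]
Step 10: demand=4,sold=1 ship[2->3]=1 ship[1->2]=1 ship[0->1]=2 prod=3 -> [14 15 8 1]
Step 11: demand=4,sold=1 ship[2->3]=1 ship[1->2]=1 ship[0->1]=2 prod=3 -> [15 16 8 1]
Step 12: demand=4,sold=1 ship[2->3]=1 ship[1->2]=1 ship[0->1]=2 prod=3 -> [16 17 8 1]
First stockout at step 5

5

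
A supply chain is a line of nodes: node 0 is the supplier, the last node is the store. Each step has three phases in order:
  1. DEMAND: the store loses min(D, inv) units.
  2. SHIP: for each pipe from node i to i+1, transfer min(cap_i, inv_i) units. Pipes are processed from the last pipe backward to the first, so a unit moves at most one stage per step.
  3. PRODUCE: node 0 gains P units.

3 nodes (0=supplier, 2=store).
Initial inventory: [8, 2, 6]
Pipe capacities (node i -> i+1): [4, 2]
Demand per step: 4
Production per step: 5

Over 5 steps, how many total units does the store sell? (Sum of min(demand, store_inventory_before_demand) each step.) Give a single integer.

Answer: 14

Derivation:
Step 1: sold=4 (running total=4) -> [9 4 4]
Step 2: sold=4 (running total=8) -> [10 6 2]
Step 3: sold=2 (running total=10) -> [11 8 2]
Step 4: sold=2 (running total=12) -> [12 10 2]
Step 5: sold=2 (running total=14) -> [13 12 2]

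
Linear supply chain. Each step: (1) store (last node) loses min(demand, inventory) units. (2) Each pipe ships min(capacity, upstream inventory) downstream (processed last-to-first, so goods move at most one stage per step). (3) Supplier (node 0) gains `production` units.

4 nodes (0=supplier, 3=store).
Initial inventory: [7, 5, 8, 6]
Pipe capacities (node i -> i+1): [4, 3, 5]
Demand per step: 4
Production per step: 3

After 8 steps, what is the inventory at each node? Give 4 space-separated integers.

Step 1: demand=4,sold=4 ship[2->3]=5 ship[1->2]=3 ship[0->1]=4 prod=3 -> inv=[6 6 6 7]
Step 2: demand=4,sold=4 ship[2->3]=5 ship[1->2]=3 ship[0->1]=4 prod=3 -> inv=[5 7 4 8]
Step 3: demand=4,sold=4 ship[2->3]=4 ship[1->2]=3 ship[0->1]=4 prod=3 -> inv=[4 8 3 8]
Step 4: demand=4,sold=4 ship[2->3]=3 ship[1->2]=3 ship[0->1]=4 prod=3 -> inv=[3 9 3 7]
Step 5: demand=4,sold=4 ship[2->3]=3 ship[1->2]=3 ship[0->1]=3 prod=3 -> inv=[3 9 3 6]
Step 6: demand=4,sold=4 ship[2->3]=3 ship[1->2]=3 ship[0->1]=3 prod=3 -> inv=[3 9 3 5]
Step 7: demand=4,sold=4 ship[2->3]=3 ship[1->2]=3 ship[0->1]=3 prod=3 -> inv=[3 9 3 4]
Step 8: demand=4,sold=4 ship[2->3]=3 ship[1->2]=3 ship[0->1]=3 prod=3 -> inv=[3 9 3 3]

3 9 3 3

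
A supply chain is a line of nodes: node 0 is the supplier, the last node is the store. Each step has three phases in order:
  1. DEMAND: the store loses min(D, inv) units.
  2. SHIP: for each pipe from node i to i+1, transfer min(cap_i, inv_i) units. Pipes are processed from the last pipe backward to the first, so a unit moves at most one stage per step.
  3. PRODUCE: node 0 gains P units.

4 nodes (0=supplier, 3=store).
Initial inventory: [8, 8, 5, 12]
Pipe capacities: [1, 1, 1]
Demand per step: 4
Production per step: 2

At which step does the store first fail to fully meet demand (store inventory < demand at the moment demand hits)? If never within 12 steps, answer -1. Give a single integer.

Step 1: demand=4,sold=4 ship[2->3]=1 ship[1->2]=1 ship[0->1]=1 prod=2 -> [9 8 5 9]
Step 2: demand=4,sold=4 ship[2->3]=1 ship[1->2]=1 ship[0->1]=1 prod=2 -> [10 8 5 6]
Step 3: demand=4,sold=4 ship[2->3]=1 ship[1->2]=1 ship[0->1]=1 prod=2 -> [11 8 5 3]
Step 4: demand=4,sold=3 ship[2->3]=1 ship[1->2]=1 ship[0->1]=1 prod=2 -> [12 8 5 1]
Step 5: demand=4,sold=1 ship[2->3]=1 ship[1->2]=1 ship[0->1]=1 prod=2 -> [13 8 5 1]
Step 6: demand=4,sold=1 ship[2->3]=1 ship[1->2]=1 ship[0->1]=1 prod=2 -> [14 8 5 1]
Step 7: demand=4,sold=1 ship[2->3]=1 ship[1->2]=1 ship[0->1]=1 prod=2 -> [15 8 5 1]
Step 8: demand=4,sold=1 ship[2->3]=1 ship[1->2]=1 ship[0->1]=1 prod=2 -> [16 8 5 1]
Step 9: demand=4,sold=1 ship[2->3]=1 ship[1->2]=1 ship[0->1]=1 prod=2 -> [17 8 5 1]
Step 10: demand=4,sold=1 ship[2->3]=1 ship[1->2]=1 ship[0->1]=1 prod=2 -> [18 8 5 1]
Step 11: demand=4,sold=1 ship[2->3]=1 ship[1->2]=1 ship[0->1]=1 prod=2 -> [19 8 5 1]
Step 12: demand=4,sold=1 ship[2->3]=1 ship[1->2]=1 ship[0->1]=1 prod=2 -> [20 8 5 1]
First stockout at step 4

4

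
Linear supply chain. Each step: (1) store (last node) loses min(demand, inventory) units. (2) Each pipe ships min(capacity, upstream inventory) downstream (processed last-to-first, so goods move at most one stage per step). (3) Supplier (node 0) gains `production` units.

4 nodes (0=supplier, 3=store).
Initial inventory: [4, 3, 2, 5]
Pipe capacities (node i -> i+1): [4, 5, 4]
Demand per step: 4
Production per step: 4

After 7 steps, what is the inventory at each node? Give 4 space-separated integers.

Step 1: demand=4,sold=4 ship[2->3]=2 ship[1->2]=3 ship[0->1]=4 prod=4 -> inv=[4 4 3 3]
Step 2: demand=4,sold=3 ship[2->3]=3 ship[1->2]=4 ship[0->1]=4 prod=4 -> inv=[4 4 4 3]
Step 3: demand=4,sold=3 ship[2->3]=4 ship[1->2]=4 ship[0->1]=4 prod=4 -> inv=[4 4 4 4]
Step 4: demand=4,sold=4 ship[2->3]=4 ship[1->2]=4 ship[0->1]=4 prod=4 -> inv=[4 4 4 4]
Step 5: demand=4,sold=4 ship[2->3]=4 ship[1->2]=4 ship[0->1]=4 prod=4 -> inv=[4 4 4 4]
Step 6: demand=4,sold=4 ship[2->3]=4 ship[1->2]=4 ship[0->1]=4 prod=4 -> inv=[4 4 4 4]
Step 7: demand=4,sold=4 ship[2->3]=4 ship[1->2]=4 ship[0->1]=4 prod=4 -> inv=[4 4 4 4]

4 4 4 4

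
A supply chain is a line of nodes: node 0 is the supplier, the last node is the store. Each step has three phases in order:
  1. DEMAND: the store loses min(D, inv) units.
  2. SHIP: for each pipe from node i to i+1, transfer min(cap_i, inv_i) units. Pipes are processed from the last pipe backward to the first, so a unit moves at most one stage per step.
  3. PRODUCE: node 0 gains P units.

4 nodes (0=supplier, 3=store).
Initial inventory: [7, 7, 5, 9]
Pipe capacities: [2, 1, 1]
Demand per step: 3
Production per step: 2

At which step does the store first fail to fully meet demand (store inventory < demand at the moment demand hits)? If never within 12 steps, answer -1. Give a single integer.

Step 1: demand=3,sold=3 ship[2->3]=1 ship[1->2]=1 ship[0->1]=2 prod=2 -> [7 8 5 7]
Step 2: demand=3,sold=3 ship[2->3]=1 ship[1->2]=1 ship[0->1]=2 prod=2 -> [7 9 5 5]
Step 3: demand=3,sold=3 ship[2->3]=1 ship[1->2]=1 ship[0->1]=2 prod=2 -> [7 10 5 3]
Step 4: demand=3,sold=3 ship[2->3]=1 ship[1->2]=1 ship[0->1]=2 prod=2 -> [7 11 5 1]
Step 5: demand=3,sold=1 ship[2->3]=1 ship[1->2]=1 ship[0->1]=2 prod=2 -> [7 12 5 1]
Step 6: demand=3,sold=1 ship[2->3]=1 ship[1->2]=1 ship[0->1]=2 prod=2 -> [7 13 5 1]
Step 7: demand=3,sold=1 ship[2->3]=1 ship[1->2]=1 ship[0->1]=2 prod=2 -> [7 14 5 1]
Step 8: demand=3,sold=1 ship[2->3]=1 ship[1->2]=1 ship[0->1]=2 prod=2 -> [7 15 5 1]
Step 9: demand=3,sold=1 ship[2->3]=1 ship[1->2]=1 ship[0->1]=2 prod=2 -> [7 16 5 1]
Step 10: demand=3,sold=1 ship[2->3]=1 ship[1->2]=1 ship[0->1]=2 prod=2 -> [7 17 5 1]
Step 11: demand=3,sold=1 ship[2->3]=1 ship[1->2]=1 ship[0->1]=2 prod=2 -> [7 18 5 1]
Step 12: demand=3,sold=1 ship[2->3]=1 ship[1->2]=1 ship[0->1]=2 prod=2 -> [7 19 5 1]
First stockout at step 5

5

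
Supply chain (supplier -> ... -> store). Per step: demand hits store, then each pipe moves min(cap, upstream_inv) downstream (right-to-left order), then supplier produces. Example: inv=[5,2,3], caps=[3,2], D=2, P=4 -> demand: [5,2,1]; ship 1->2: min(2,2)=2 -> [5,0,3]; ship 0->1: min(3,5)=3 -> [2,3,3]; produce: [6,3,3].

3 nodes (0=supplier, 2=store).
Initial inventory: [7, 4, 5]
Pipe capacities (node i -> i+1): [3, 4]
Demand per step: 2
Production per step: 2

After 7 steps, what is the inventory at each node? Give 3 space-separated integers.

Step 1: demand=2,sold=2 ship[1->2]=4 ship[0->1]=3 prod=2 -> inv=[6 3 7]
Step 2: demand=2,sold=2 ship[1->2]=3 ship[0->1]=3 prod=2 -> inv=[5 3 8]
Step 3: demand=2,sold=2 ship[1->2]=3 ship[0->1]=3 prod=2 -> inv=[4 3 9]
Step 4: demand=2,sold=2 ship[1->2]=3 ship[0->1]=3 prod=2 -> inv=[3 3 10]
Step 5: demand=2,sold=2 ship[1->2]=3 ship[0->1]=3 prod=2 -> inv=[2 3 11]
Step 6: demand=2,sold=2 ship[1->2]=3 ship[0->1]=2 prod=2 -> inv=[2 2 12]
Step 7: demand=2,sold=2 ship[1->2]=2 ship[0->1]=2 prod=2 -> inv=[2 2 12]

2 2 12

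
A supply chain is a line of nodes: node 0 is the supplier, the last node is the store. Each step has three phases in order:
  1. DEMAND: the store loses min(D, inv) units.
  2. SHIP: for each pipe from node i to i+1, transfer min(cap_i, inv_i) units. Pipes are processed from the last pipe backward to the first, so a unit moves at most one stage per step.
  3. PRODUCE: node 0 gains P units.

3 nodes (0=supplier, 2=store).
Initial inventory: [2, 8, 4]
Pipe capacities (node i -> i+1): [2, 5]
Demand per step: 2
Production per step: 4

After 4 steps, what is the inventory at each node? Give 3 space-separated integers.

Step 1: demand=2,sold=2 ship[1->2]=5 ship[0->1]=2 prod=4 -> inv=[4 5 7]
Step 2: demand=2,sold=2 ship[1->2]=5 ship[0->1]=2 prod=4 -> inv=[6 2 10]
Step 3: demand=2,sold=2 ship[1->2]=2 ship[0->1]=2 prod=4 -> inv=[8 2 10]
Step 4: demand=2,sold=2 ship[1->2]=2 ship[0->1]=2 prod=4 -> inv=[10 2 10]

10 2 10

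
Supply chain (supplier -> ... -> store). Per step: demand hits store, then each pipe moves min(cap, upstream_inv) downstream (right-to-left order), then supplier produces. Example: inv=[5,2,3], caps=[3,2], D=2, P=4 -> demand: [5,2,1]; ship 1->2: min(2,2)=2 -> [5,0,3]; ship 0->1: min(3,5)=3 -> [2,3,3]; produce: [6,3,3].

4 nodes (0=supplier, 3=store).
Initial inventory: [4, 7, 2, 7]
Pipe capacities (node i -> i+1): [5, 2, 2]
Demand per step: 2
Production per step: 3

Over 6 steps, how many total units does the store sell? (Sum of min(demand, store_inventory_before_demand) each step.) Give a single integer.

Step 1: sold=2 (running total=2) -> [3 9 2 7]
Step 2: sold=2 (running total=4) -> [3 10 2 7]
Step 3: sold=2 (running total=6) -> [3 11 2 7]
Step 4: sold=2 (running total=8) -> [3 12 2 7]
Step 5: sold=2 (running total=10) -> [3 13 2 7]
Step 6: sold=2 (running total=12) -> [3 14 2 7]

Answer: 12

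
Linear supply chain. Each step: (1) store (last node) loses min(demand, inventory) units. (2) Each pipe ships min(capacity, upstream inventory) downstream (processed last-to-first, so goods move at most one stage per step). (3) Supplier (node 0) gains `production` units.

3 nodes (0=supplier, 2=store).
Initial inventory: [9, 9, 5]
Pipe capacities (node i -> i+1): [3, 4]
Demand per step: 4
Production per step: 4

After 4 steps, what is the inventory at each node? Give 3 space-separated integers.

Step 1: demand=4,sold=4 ship[1->2]=4 ship[0->1]=3 prod=4 -> inv=[10 8 5]
Step 2: demand=4,sold=4 ship[1->2]=4 ship[0->1]=3 prod=4 -> inv=[11 7 5]
Step 3: demand=4,sold=4 ship[1->2]=4 ship[0->1]=3 prod=4 -> inv=[12 6 5]
Step 4: demand=4,sold=4 ship[1->2]=4 ship[0->1]=3 prod=4 -> inv=[13 5 5]

13 5 5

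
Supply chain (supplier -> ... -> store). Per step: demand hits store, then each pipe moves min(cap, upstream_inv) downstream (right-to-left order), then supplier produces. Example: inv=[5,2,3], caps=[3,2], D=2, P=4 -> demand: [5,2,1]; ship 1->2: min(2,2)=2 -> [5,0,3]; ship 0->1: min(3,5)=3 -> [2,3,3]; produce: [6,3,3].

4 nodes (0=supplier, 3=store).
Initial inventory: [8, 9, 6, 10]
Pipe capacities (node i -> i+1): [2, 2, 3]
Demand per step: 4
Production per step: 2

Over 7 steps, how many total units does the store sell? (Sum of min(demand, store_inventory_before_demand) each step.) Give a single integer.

Answer: 26

Derivation:
Step 1: sold=4 (running total=4) -> [8 9 5 9]
Step 2: sold=4 (running total=8) -> [8 9 4 8]
Step 3: sold=4 (running total=12) -> [8 9 3 7]
Step 4: sold=4 (running total=16) -> [8 9 2 6]
Step 5: sold=4 (running total=20) -> [8 9 2 4]
Step 6: sold=4 (running total=24) -> [8 9 2 2]
Step 7: sold=2 (running total=26) -> [8 9 2 2]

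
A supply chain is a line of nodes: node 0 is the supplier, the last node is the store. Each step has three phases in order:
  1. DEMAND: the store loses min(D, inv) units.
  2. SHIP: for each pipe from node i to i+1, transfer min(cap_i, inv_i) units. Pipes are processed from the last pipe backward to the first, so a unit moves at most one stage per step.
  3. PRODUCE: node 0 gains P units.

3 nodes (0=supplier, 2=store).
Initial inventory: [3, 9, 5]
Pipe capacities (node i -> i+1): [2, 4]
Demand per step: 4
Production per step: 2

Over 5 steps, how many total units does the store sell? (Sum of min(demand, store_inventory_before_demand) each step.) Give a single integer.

Step 1: sold=4 (running total=4) -> [3 7 5]
Step 2: sold=4 (running total=8) -> [3 5 5]
Step 3: sold=4 (running total=12) -> [3 3 5]
Step 4: sold=4 (running total=16) -> [3 2 4]
Step 5: sold=4 (running total=20) -> [3 2 2]

Answer: 20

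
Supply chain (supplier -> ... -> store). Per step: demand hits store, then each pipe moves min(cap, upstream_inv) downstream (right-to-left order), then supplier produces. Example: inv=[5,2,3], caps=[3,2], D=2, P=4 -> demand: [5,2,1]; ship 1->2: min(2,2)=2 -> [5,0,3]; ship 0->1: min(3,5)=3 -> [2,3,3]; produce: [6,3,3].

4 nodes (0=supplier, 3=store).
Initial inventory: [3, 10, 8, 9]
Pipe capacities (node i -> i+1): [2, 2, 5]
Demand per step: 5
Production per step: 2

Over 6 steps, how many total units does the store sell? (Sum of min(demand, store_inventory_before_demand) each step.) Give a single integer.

Answer: 25

Derivation:
Step 1: sold=5 (running total=5) -> [3 10 5 9]
Step 2: sold=5 (running total=10) -> [3 10 2 9]
Step 3: sold=5 (running total=15) -> [3 10 2 6]
Step 4: sold=5 (running total=20) -> [3 10 2 3]
Step 5: sold=3 (running total=23) -> [3 10 2 2]
Step 6: sold=2 (running total=25) -> [3 10 2 2]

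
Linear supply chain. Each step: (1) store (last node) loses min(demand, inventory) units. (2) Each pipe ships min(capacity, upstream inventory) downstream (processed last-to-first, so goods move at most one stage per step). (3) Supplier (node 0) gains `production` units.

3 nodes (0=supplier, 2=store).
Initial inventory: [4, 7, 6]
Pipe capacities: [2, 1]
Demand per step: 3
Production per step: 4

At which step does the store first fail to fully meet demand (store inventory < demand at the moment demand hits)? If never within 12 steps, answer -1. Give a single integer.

Step 1: demand=3,sold=3 ship[1->2]=1 ship[0->1]=2 prod=4 -> [6 8 4]
Step 2: demand=3,sold=3 ship[1->2]=1 ship[0->1]=2 prod=4 -> [8 9 2]
Step 3: demand=3,sold=2 ship[1->2]=1 ship[0->1]=2 prod=4 -> [10 10 1]
Step 4: demand=3,sold=1 ship[1->2]=1 ship[0->1]=2 prod=4 -> [12 11 1]
Step 5: demand=3,sold=1 ship[1->2]=1 ship[0->1]=2 prod=4 -> [14 12 1]
Step 6: demand=3,sold=1 ship[1->2]=1 ship[0->1]=2 prod=4 -> [16 13 1]
Step 7: demand=3,sold=1 ship[1->2]=1 ship[0->1]=2 prod=4 -> [18 14 1]
Step 8: demand=3,sold=1 ship[1->2]=1 ship[0->1]=2 prod=4 -> [20 15 1]
Step 9: demand=3,sold=1 ship[1->2]=1 ship[0->1]=2 prod=4 -> [22 16 1]
Step 10: demand=3,sold=1 ship[1->2]=1 ship[0->1]=2 prod=4 -> [24 17 1]
Step 11: demand=3,sold=1 ship[1->2]=1 ship[0->1]=2 prod=4 -> [26 18 1]
Step 12: demand=3,sold=1 ship[1->2]=1 ship[0->1]=2 prod=4 -> [28 19 1]
First stockout at step 3

3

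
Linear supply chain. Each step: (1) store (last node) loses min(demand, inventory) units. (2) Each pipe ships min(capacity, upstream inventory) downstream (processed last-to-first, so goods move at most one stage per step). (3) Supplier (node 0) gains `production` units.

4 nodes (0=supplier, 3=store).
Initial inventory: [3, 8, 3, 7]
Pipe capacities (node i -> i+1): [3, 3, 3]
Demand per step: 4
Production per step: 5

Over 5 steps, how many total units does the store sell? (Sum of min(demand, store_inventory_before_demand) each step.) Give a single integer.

Step 1: sold=4 (running total=4) -> [5 8 3 6]
Step 2: sold=4 (running total=8) -> [7 8 3 5]
Step 3: sold=4 (running total=12) -> [9 8 3 4]
Step 4: sold=4 (running total=16) -> [11 8 3 3]
Step 5: sold=3 (running total=19) -> [13 8 3 3]

Answer: 19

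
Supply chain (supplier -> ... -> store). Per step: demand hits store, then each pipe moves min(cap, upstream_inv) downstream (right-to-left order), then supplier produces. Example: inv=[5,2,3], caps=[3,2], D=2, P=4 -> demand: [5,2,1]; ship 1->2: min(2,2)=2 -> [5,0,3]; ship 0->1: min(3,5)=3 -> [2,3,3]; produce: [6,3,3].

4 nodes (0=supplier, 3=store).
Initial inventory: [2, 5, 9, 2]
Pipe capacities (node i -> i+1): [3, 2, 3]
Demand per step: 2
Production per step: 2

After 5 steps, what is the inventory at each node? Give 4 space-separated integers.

Step 1: demand=2,sold=2 ship[2->3]=3 ship[1->2]=2 ship[0->1]=2 prod=2 -> inv=[2 5 8 3]
Step 2: demand=2,sold=2 ship[2->3]=3 ship[1->2]=2 ship[0->1]=2 prod=2 -> inv=[2 5 7 4]
Step 3: demand=2,sold=2 ship[2->3]=3 ship[1->2]=2 ship[0->1]=2 prod=2 -> inv=[2 5 6 5]
Step 4: demand=2,sold=2 ship[2->3]=3 ship[1->2]=2 ship[0->1]=2 prod=2 -> inv=[2 5 5 6]
Step 5: demand=2,sold=2 ship[2->3]=3 ship[1->2]=2 ship[0->1]=2 prod=2 -> inv=[2 5 4 7]

2 5 4 7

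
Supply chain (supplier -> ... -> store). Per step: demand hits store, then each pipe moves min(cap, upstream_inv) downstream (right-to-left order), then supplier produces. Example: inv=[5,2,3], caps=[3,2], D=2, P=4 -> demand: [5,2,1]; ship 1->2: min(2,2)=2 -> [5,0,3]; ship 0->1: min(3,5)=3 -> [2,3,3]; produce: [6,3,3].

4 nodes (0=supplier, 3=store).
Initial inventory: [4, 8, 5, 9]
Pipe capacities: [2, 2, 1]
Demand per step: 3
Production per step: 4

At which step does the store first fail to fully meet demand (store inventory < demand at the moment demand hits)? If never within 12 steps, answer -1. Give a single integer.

Step 1: demand=3,sold=3 ship[2->3]=1 ship[1->2]=2 ship[0->1]=2 prod=4 -> [6 8 6 7]
Step 2: demand=3,sold=3 ship[2->3]=1 ship[1->2]=2 ship[0->1]=2 prod=4 -> [8 8 7 5]
Step 3: demand=3,sold=3 ship[2->3]=1 ship[1->2]=2 ship[0->1]=2 prod=4 -> [10 8 8 3]
Step 4: demand=3,sold=3 ship[2->3]=1 ship[1->2]=2 ship[0->1]=2 prod=4 -> [12 8 9 1]
Step 5: demand=3,sold=1 ship[2->3]=1 ship[1->2]=2 ship[0->1]=2 prod=4 -> [14 8 10 1]
Step 6: demand=3,sold=1 ship[2->3]=1 ship[1->2]=2 ship[0->1]=2 prod=4 -> [16 8 11 1]
Step 7: demand=3,sold=1 ship[2->3]=1 ship[1->2]=2 ship[0->1]=2 prod=4 -> [18 8 12 1]
Step 8: demand=3,sold=1 ship[2->3]=1 ship[1->2]=2 ship[0->1]=2 prod=4 -> [20 8 13 1]
Step 9: demand=3,sold=1 ship[2->3]=1 ship[1->2]=2 ship[0->1]=2 prod=4 -> [22 8 14 1]
Step 10: demand=3,sold=1 ship[2->3]=1 ship[1->2]=2 ship[0->1]=2 prod=4 -> [24 8 15 1]
Step 11: demand=3,sold=1 ship[2->3]=1 ship[1->2]=2 ship[0->1]=2 prod=4 -> [26 8 16 1]
Step 12: demand=3,sold=1 ship[2->3]=1 ship[1->2]=2 ship[0->1]=2 prod=4 -> [28 8 17 1]
First stockout at step 5

5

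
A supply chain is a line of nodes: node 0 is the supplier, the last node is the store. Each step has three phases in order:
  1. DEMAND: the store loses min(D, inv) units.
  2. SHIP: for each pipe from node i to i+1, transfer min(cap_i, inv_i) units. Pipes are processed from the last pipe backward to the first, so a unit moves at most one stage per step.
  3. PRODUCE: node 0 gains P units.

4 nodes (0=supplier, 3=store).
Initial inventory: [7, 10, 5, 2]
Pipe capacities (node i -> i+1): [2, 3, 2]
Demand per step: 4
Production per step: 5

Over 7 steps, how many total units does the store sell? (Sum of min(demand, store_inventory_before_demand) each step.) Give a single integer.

Answer: 14

Derivation:
Step 1: sold=2 (running total=2) -> [10 9 6 2]
Step 2: sold=2 (running total=4) -> [13 8 7 2]
Step 3: sold=2 (running total=6) -> [16 7 8 2]
Step 4: sold=2 (running total=8) -> [19 6 9 2]
Step 5: sold=2 (running total=10) -> [22 5 10 2]
Step 6: sold=2 (running total=12) -> [25 4 11 2]
Step 7: sold=2 (running total=14) -> [28 3 12 2]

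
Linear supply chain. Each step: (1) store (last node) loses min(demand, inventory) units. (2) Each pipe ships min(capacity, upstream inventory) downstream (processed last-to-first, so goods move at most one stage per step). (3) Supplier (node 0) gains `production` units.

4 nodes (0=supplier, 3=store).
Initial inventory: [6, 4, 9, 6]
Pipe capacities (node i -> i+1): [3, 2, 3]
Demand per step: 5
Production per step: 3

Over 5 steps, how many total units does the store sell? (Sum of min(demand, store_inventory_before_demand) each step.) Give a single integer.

Step 1: sold=5 (running total=5) -> [6 5 8 4]
Step 2: sold=4 (running total=9) -> [6 6 7 3]
Step 3: sold=3 (running total=12) -> [6 7 6 3]
Step 4: sold=3 (running total=15) -> [6 8 5 3]
Step 5: sold=3 (running total=18) -> [6 9 4 3]

Answer: 18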